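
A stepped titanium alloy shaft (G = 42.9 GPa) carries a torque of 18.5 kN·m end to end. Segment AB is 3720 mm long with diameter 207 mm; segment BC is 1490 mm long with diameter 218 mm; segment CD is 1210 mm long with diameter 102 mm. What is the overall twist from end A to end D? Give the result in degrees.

3.49°

J_AB = π(0.207)⁴/32 = 1.80×10^-4 m⁴; J_BC = π(0.218)⁴/32 = 2.22×10^-4 m⁴; J_CD = π(0.102)⁴/32 = 1.06×10^-5 m⁴.
θ = (T/G)·Σ L_i/J_i = (18500/42.9×10⁹)·(3.72/1.80×10^-4 + 1.49/2.22×10^-4 + 1.21/1.06×10^-5) = 0.06090 rad.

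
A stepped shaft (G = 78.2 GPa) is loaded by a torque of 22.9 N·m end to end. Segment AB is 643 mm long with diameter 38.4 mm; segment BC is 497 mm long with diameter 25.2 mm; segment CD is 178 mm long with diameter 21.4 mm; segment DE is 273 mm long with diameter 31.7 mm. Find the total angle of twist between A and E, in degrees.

J_AB = π(0.0384)⁴/32 = 2.13×10^-7 m⁴; J_BC = π(0.0252)⁴/32 = 3.96×10^-8 m⁴; J_CD = π(0.0214)⁴/32 = 2.06×10^-8 m⁴; J_DE = π(0.0317)⁴/32 = 9.91×10^-8 m⁴.
θ = (T/G)·Σ L_i/J_i = (22.90/78.2×10⁹)·(0.643/2.13×10^-7 + 0.497/3.96×10^-8 + 0.178/2.06×10^-8 + 0.273/9.91×10^-8) = 7.896×10^-3 rad.

0.452°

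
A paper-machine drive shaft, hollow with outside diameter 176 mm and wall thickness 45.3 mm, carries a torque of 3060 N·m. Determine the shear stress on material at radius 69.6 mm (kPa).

J = π(d_o⁴ − d_i⁴)/32 = π(0.176⁴ − 0.0854⁴)/32 = 8.898×10^-5 m⁴.
Shear stress varies linearly with radius: τ = T·r/J = 3060 × 0.0696 / 8.898×10^-5 = 2.394×10^6 Pa.

2390 kPa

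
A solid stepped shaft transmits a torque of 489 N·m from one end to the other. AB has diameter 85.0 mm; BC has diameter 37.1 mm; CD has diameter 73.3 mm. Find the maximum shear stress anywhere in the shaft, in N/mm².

48.8 N/mm²

Under the same torque, τ_max = 16T/(πd³) is largest where d is smallest — segment BC (d = 37.1 mm).
τ_max = 16·489.0/(π·(0.0371)³) = 4.877×10^7 Pa.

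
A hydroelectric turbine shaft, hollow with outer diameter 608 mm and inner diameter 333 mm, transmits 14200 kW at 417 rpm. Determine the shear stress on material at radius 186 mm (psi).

719 psi

ω = 2π·417/60 = 43.67 rad/s, so T = P/ω = 14200×10³ / 43.67 = 325200 N·m.
J = π(d_o⁴ − d_i⁴)/32 = π(0.608⁴ − 0.333⁴)/32 = 0.01221 m⁴.
Shear stress varies linearly with radius: τ = T·r/J = 325200 × 0.186 / 0.01221 = 4.954×10^6 Pa.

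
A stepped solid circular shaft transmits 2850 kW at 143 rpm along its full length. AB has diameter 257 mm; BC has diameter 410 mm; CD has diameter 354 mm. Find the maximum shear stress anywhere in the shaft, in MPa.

57.1 MPa

ω = 2π·143/60 = 14.97 rad/s, so T = P/ω = 2850×10³ / 14.97 = 190300 N·m.
Under the same torque, τ_max = 16T/(πd³) is largest where d is smallest — segment AB (d = 257 mm).
τ_max = 16·190300/(π·(0.257)³) = 5.710×10^7 Pa.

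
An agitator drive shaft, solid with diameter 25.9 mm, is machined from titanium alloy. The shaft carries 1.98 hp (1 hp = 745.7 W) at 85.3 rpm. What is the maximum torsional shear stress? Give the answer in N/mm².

48.5 N/mm²

ω = 2π·85.3/60 = 8.933 rad/s, so T = P/ω = 1.98×745.7 / 8.933 = 165.3 N·m.
J = πd⁴/32 = π(0.0259)⁴/32 = 4.418×10^-8 m⁴.
τ_max = T·r/J = 165.3 × 0.0129 / 4.418×10^-8 = 4.845×10^7 Pa.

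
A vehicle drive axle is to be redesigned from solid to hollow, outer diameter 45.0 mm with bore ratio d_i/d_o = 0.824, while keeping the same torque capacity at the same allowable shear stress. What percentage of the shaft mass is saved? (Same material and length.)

Equal τ_max and T ⇒ the solid shaft needs d_s³ = d_o³(1−k⁴), so d_s = 45.0·(1−0.824⁴)^(1/3) = 36.62 mm.
Area ratio A_h/A_s = d_o²(1−k²)/d_s² = (1−k²)/(1−k⁴)^(2/3) = 0.4847.
Mass saving = 1 − 0.4847 = 51.5 %.

51.5 %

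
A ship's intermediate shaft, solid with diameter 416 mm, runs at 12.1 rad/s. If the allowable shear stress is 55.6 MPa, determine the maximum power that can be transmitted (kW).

J = πd⁴/32 = π(0.416)⁴/32 = 2.940×10^-3 m⁴.
T_max = τ_allow·J/r = 5.56×10^7 × 2.940×10^-3 / 0.208 = 785900 N·m.
ω = 12.1 rad/s, so P_max = T_max·ω = 9.510×10^6 W.

9510 kW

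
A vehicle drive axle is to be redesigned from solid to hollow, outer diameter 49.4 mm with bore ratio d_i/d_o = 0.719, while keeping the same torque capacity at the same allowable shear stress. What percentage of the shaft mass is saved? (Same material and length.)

40.6 %

Equal τ_max and T ⇒ the solid shaft needs d_s³ = d_o³(1−k⁴), so d_s = 49.4·(1−0.719⁴)^(1/3) = 44.54 mm.
Area ratio A_h/A_s = d_o²(1−k²)/d_s² = (1−k²)/(1−k⁴)^(2/3) = 0.5943.
Mass saving = 1 − 0.5943 = 40.6 %.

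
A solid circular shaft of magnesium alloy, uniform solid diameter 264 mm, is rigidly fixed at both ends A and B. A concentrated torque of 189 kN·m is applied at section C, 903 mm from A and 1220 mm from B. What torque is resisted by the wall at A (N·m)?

109000 N·m

With uniform GJ and both ends fixed, compatibility θ_AC = θ_CB gives T_A·a = T_B·b, together with T_A + T_B = T₀.
T_A = T₀·b/(a+b) = 189000·1220/2123 = 108600 N·m; T_B = 80390 N·m.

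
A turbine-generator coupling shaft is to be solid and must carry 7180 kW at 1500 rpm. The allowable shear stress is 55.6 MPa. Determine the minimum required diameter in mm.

ω = 2π·1500/60 = 157.1 rad/s, so T = P/ω = 7180×10³ / 157.1 = 45710 N·m.
For a solid shaft τ_max = 16T/(πd³), so d = (16T/(π τ_allow))^(1/3) = (16·45710/(π·5.56×10^7))^(1/3) = 0.1612 m.

161 mm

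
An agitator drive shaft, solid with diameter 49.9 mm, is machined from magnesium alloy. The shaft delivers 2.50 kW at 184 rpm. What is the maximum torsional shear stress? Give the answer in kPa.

5320 kPa

ω = 2π·184/60 = 19.27 rad/s, so T = P/ω = 2.50×10³ / 19.27 = 129.7 N·m.
J = πd⁴/32 = π(0.0499)⁴/32 = 6.087×10^-7 m⁴.
τ_max = T·r/J = 129.7 × 0.0249 / 6.087×10^-7 = 5.318×10^6 Pa.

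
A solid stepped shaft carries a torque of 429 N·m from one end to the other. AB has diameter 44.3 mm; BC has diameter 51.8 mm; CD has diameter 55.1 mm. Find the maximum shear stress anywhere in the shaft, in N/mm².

Under the same torque, τ_max = 16T/(πd³) is largest where d is smallest — segment AB (d = 44.3 mm).
τ_max = 16·429.0/(π·(0.0443)³) = 2.513×10^7 Pa.

25.1 N/mm²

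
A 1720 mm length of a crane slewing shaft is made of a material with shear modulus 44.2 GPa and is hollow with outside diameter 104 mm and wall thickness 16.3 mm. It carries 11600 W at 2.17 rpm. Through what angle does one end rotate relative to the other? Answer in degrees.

12.7°

ω = 2π·2.17/60 = 0.2272 rad/s, so T = P/ω = 11600 / 0.2272 = 51050 N·m.
J = π(d_o⁴ − d_i⁴)/32 = π(0.104⁴ − 0.0714⁴)/32 = 8.934×10^-6 m⁴.
θ = T·L/(G·J) = 51050 × 1.72 / (44.2×10⁹ × 8.934×10^-6) = 0.2224 rad.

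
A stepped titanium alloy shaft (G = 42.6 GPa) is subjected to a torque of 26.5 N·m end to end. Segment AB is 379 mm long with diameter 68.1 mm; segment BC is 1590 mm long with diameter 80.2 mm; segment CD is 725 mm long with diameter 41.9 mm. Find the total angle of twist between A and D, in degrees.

0.106°

J_AB = π(0.0681)⁴/32 = 2.11×10^-6 m⁴; J_BC = π(0.0802)⁴/32 = 4.06×10^-6 m⁴; J_CD = π(0.0419)⁴/32 = 3.03×10^-7 m⁴.
θ = (T/G)·Σ L_i/J_i = (26.50/42.6×10⁹)·(0.379/2.11×10^-6 + 1.59/4.06×10^-6 + 0.725/3.03×10^-7) = 1.846×10^-3 rad.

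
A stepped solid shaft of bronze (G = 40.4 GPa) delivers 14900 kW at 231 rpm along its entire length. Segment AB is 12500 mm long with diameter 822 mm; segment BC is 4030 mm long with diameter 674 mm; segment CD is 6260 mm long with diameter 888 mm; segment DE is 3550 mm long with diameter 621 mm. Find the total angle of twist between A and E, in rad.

0.0126 rad

ω = 2π·231/60 = 24.19 rad/s, so T = P/ω = 14900×10³ / 24.19 = 616000 N·m.
J_AB = π(0.822)⁴/32 = 0.0448 m⁴; J_BC = π(0.674)⁴/32 = 0.0203 m⁴; J_CD = π(0.888)⁴/32 = 0.0610 m⁴; J_DE = π(0.621)⁴/32 = 0.0146 m⁴.
θ = (T/G)·Σ L_i/J_i = (616000/40.4×10⁹)·(12.5/0.0448 + 4.03/0.0203 + 6.26/0.0610 + 3.55/0.0146) = 0.01256 rad.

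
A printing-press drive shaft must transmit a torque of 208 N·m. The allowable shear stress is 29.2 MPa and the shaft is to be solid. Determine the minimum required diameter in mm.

33.1 mm

For a solid shaft τ_max = 16T/(πd³), so d = (16T/(π τ_allow))^(1/3) = (16·208.0/(π·2.92×10^7))^(1/3) = 0.03310 m.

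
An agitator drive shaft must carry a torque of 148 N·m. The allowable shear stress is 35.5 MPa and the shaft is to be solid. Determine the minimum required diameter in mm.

27.7 mm

For a solid shaft τ_max = 16T/(πd³), so d = (16T/(π τ_allow))^(1/3) = (16·148.0/(π·3.55×10^7))^(1/3) = 0.02769 m.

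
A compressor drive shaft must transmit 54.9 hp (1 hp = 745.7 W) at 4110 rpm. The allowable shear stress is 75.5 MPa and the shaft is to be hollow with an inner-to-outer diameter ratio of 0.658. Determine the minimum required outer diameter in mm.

19.9 mm

ω = 2π·4110/60 = 430.4 rad/s, so T = P/ω = 54.9×745.7 / 430.4 = 95.12 N·m.
For a hollow shaft with d_i/d_o = 0.658: τ_max = 16T/(π d_o³ (1−k⁴)), so d_o = [16T/(π τ_allow (1−k⁴))]^(1/3) = [16·95.12/(π·7.55×10^7·0.8125)]^(1/3) = 0.01991 m.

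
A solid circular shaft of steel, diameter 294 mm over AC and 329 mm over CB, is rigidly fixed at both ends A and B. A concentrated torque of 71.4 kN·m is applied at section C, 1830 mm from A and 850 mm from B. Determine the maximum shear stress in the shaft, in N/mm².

Compatibility: T_A·a/J_AC = T_B·b/J_CB with T_A + T_B = T₀.
J_AC = 7.33×10^-4 m⁴, J_CB = 1.15×10^-3 m⁴, so T_A = T₀·(J_AC/a)/((J_AC/a)+(J_CB/b)) = 16320 N·m, T_B = 55080 N·m.
τ in each portion: τ_AC = 3.27×10^6 Pa, τ_CB = 7.88×10^6 Pa; maximum is in CB.
τ_max = T_CB·r/J = 55080·0.165/1.15×10^-3 = 7.878×10^6 Pa.

7.88 N/mm²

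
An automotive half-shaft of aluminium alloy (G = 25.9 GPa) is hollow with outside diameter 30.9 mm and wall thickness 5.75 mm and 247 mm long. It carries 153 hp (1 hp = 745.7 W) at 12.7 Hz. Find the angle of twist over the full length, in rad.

ω = 2π·12.7 = 79.80 rad/s, so T = P/ω = 153×745.7 / 79.80 = 1430 N·m.
J = π(d_o⁴ − d_i⁴)/32 = π(0.0309⁴ − 0.0194⁴)/32 = 7.560×10^-8 m⁴.
θ = T·L/(G·J) = 1430 × 0.247 / (25.9×10⁹ × 7.560×10^-8) = 0.1804 rad.

0.180 rad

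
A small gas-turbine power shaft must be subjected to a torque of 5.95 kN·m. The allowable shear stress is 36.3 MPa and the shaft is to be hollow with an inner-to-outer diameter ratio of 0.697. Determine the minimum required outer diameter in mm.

For a hollow shaft with d_i/d_o = 0.697: τ_max = 16T/(π d_o³ (1−k⁴)), so d_o = [16T/(π τ_allow (1−k⁴))]^(1/3) = [16·5950/(π·3.63×10^7·0.7640)]^(1/3) = 0.1030 m.

103 mm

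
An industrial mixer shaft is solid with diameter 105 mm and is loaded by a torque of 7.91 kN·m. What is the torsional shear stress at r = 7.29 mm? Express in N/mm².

J = πd⁴/32 = π(0.105)⁴/32 = 1.193×10^-5 m⁴.
Shear stress varies linearly with radius: τ = T·r/J = 7910 × 0.00729 / 1.193×10^-5 = 4.832×10^6 Pa.

4.83 N/mm²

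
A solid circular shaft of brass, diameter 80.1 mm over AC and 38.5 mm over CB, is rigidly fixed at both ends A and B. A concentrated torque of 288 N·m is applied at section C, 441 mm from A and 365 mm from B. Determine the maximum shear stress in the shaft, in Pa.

2.68e6 Pa

Compatibility: T_A·a/J_AC = T_B·b/J_CB with T_A + T_B = T₀.
J_AC = 4.04×10^-6 m⁴, J_CB = 2.16×10^-7 m⁴, so T_A = T₀·(J_AC/a)/((J_AC/a)+(J_CB/b)) = 270.6 N·m, T_B = 17.45 N·m.
τ in each portion: τ_AC = 2.68×10^6 Pa, τ_CB = 1.56×10^6 Pa; maximum is in AC.
τ_max = T_AC·r/J = 270.6·0.0400/4.04×10^-6 = 2.681×10^6 Pa.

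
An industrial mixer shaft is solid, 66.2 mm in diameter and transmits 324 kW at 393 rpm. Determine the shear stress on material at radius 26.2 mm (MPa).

109 MPa

ω = 2π·393/60 = 41.15 rad/s, so T = P/ω = 324×10³ / 41.15 = 7873 N·m.
J = πd⁴/32 = π(0.0662)⁴/32 = 1.886×10^-6 m⁴.
Shear stress varies linearly with radius: τ = T·r/J = 7873 × 0.0262 / 1.886×10^-6 = 1.094×10^8 Pa.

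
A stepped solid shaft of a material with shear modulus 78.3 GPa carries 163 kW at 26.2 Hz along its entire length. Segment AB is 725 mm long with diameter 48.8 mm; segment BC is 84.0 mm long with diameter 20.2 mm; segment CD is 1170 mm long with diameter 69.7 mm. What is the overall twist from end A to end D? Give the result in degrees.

5.03°

ω = 2π·26.2 = 164.6 rad/s, so T = P/ω = 163×10³ / 164.6 = 990.2 N·m.
J_AB = π(0.0488)⁴/32 = 5.57×10^-7 m⁴; J_BC = π(0.0202)⁴/32 = 1.63×10^-8 m⁴; J_CD = π(0.0697)⁴/32 = 2.32×10^-6 m⁴.
θ = (T/G)·Σ L_i/J_i = (990.2/78.3×10⁹)·(0.725/5.57×10^-7 + 0.0840/1.63×10^-8 + 1.17/2.32×10^-6) = 0.08784 rad.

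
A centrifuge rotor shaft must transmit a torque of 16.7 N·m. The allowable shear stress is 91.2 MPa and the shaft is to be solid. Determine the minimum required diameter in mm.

For a solid shaft τ_max = 16T/(πd³), so d = (16T/(π τ_allow))^(1/3) = (16·16.70/(π·9.12×10^7))^(1/3) = 0.009770 m.

9.77 mm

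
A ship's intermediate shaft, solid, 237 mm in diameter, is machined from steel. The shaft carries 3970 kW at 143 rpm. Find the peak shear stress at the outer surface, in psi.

14700 psi

ω = 2π·143/60 = 14.97 rad/s, so T = P/ω = 3970×10³ / 14.97 = 265100 N·m.
J = πd⁴/32 = π(0.237)⁴/32 = 3.097×10^-4 m⁴.
τ_max = T·r/J = 265100 × 0.118 / 3.097×10^-4 = 1.014×10^8 Pa.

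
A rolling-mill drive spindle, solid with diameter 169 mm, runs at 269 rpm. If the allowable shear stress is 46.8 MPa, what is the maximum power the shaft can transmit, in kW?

1250 kW

J = πd⁴/32 = π(0.169)⁴/32 = 8.008×10^-5 m⁴.
T_max = τ_allow·J/r = 4.68×10^7 × 8.008×10^-5 / 0.0845 = 44350 N·m.
ω = 2π·269/60 = 28.17 rad/s, so P_max = T_max·ω = 1.249×10^6 W.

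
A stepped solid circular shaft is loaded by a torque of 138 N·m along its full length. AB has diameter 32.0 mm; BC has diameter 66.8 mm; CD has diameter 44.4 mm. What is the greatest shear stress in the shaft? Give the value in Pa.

2.14e7 Pa

Under the same torque, τ_max = 16T/(πd³) is largest where d is smallest — segment AB (d = 32.0 mm).
τ_max = 16·138.0/(π·(0.0320)³) = 2.145×10^7 Pa.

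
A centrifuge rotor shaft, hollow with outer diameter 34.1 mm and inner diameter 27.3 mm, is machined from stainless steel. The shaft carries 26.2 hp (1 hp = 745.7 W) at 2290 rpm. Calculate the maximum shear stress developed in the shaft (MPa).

17.8 MPa

ω = 2π·2290/60 = 239.8 rad/s, so T = P/ω = 26.2×745.7 / 239.8 = 81.47 N·m.
J = π(d_o⁴ − d_i⁴)/32 = π(0.0341⁴ − 0.0273⁴)/32 = 7.821×10^-8 m⁴.
τ_max = T·r/J = 81.47 × 0.0170 / 7.821×10^-8 = 1.776×10^7 Pa.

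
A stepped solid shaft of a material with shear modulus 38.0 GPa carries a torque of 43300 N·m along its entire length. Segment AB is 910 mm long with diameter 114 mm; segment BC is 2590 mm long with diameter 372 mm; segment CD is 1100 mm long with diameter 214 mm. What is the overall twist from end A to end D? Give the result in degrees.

J_AB = π(0.114)⁴/32 = 1.66×10^-5 m⁴; J_BC = π(0.372)⁴/32 = 1.88×10^-3 m⁴; J_CD = π(0.214)⁴/32 = 2.06×10^-4 m⁴.
θ = (T/G)·Σ L_i/J_i = (43300/38.0×10⁹)·(0.910/1.66×10^-5 + 2.59/1.88×10^-3 + 1.10/2.06×10^-4) = 0.07019 rad.

4.02°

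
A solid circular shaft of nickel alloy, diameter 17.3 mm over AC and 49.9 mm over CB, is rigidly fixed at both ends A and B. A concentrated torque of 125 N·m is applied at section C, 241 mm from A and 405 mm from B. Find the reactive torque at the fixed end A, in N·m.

2.96 N·m

Compatibility: T_A·a/J_AC = T_B·b/J_CB with T_A + T_B = T₀.
J_AC = 8.79×10^-9 m⁴, J_CB = 6.09×10^-7 m⁴, so T_A = T₀·(J_AC/a)/((J_AC/a)+(J_CB/b)) = 2.963 N·m, T_B = 122.0 N·m.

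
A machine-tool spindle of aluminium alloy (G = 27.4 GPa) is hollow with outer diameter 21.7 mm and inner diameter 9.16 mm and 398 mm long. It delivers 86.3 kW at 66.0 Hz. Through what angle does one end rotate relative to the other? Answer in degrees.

ω = 2π·66.0 = 414.7 rad/s, so T = P/ω = 86.3×10³ / 414.7 = 208.1 N·m.
J = π(d_o⁴ − d_i⁴)/32 = π(0.0217⁴ − 0.00916⁴)/32 = 2.108×10^-8 m⁴.
θ = T·L/(G·J) = 208.1 × 0.398 / (27.4×10⁹ × 2.108×10^-8) = 0.1434 rad.

8.22°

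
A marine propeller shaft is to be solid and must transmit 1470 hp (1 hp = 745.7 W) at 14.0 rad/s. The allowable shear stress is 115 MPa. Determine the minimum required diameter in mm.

ω = 14.0 rad/s, so T = P/ω = 1470×745.7 / 14.00 = 78300 N·m.
For a solid shaft τ_max = 16T/(πd³), so d = (16T/(π τ_allow))^(1/3) = (16·78300/(π·1.15×10^8))^(1/3) = 0.1514 m.

151 mm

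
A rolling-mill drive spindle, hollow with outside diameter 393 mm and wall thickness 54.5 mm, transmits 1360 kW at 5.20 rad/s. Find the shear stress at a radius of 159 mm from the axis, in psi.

3540 psi

ω = 5.20 rad/s, so T = P/ω = 1360×10³ / 5.200 = 261500 N·m.
J = π(d_o⁴ − d_i⁴)/32 = π(0.393⁴ − 0.284⁴)/32 = 1.703×10^-3 m⁴.
Shear stress varies linearly with radius: τ = T·r/J = 261500 × 0.159 / 1.703×10^-3 = 2.441×10^7 Pa.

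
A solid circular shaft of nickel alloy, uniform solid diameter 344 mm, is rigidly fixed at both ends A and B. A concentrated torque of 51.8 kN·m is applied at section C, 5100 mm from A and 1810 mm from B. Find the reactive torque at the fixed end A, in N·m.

13600 N·m

With uniform GJ and both ends fixed, compatibility θ_AC = θ_CB gives T_A·a = T_B·b, together with T_A + T_B = T₀.
T_A = T₀·b/(a+b) = 51800·1810/6910 = 13570 N·m; T_B = 38230 N·m.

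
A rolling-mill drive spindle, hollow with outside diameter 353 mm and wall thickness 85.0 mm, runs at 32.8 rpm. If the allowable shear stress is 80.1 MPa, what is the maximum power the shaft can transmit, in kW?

2200 kW

J = π(d_o⁴ − d_i⁴)/32 = π(0.353⁴ − 0.183⁴)/32 = 1.414×10^-3 m⁴.
T_max = τ_allow·J/r = 8.01×10^7 × 1.414×10^-3 / 0.176 = 641800 N·m.
ω = 2π·32.8/60 = 3.435 rad/s, so P_max = T_max·ω = 2.205×10^6 W.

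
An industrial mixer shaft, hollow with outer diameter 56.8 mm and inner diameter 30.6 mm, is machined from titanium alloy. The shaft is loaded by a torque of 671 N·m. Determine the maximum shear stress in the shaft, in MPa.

J = π(d_o⁴ − d_i⁴)/32 = π(0.0568⁴ − 0.0306⁴)/32 = 9.358×10^-7 m⁴.
τ_max = T·r/J = 671.0 × 0.0284 / 9.358×10^-7 = 2.036×10^7 Pa.

20.4 MPa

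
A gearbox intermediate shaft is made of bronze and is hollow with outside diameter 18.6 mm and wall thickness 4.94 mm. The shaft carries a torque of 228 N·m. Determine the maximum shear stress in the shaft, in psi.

J = π(d_o⁴ − d_i⁴)/32 = π(0.0186⁴ − 0.00872⁴)/32 = 1.118×10^-8 m⁴.
τ_max = T·r/J = 228.0 × 0.00930 / 1.118×10^-8 = 1.896×10^8 Pa.

27500 psi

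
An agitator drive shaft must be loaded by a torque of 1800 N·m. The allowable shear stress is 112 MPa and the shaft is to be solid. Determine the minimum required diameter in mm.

For a solid shaft τ_max = 16T/(πd³), so d = (16T/(π τ_allow))^(1/3) = (16·1800/(π·1.12×10^8))^(1/3) = 0.04342 m.

43.4 mm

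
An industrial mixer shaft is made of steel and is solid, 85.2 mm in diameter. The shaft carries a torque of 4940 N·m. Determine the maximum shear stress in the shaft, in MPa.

J = πd⁴/32 = π(0.0852)⁴/32 = 5.173×10^-6 m⁴.
τ_max = T·r/J = 4940 × 0.0426 / 5.173×10^-6 = 4.068×10^7 Pa.

40.7 MPa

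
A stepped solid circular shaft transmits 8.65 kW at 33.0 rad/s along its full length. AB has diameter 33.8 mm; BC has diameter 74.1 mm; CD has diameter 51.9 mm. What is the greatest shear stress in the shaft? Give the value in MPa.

ω = 33.0 rad/s, so T = P/ω = 8.65×10³ / 33.00 = 262.1 N·m.
Under the same torque, τ_max = 16T/(πd³) is largest where d is smallest — segment AB (d = 33.8 mm).
τ_max = 16·262.1/(π·(0.0338)³) = 3.457×10^7 Pa.

34.6 MPa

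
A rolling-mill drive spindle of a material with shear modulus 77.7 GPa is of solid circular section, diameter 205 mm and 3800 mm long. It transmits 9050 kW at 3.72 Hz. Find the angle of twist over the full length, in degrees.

6.26°

ω = 2π·3.72 = 23.37 rad/s, so T = P/ω = 9050×10³ / 23.37 = 387200 N·m.
J = πd⁴/32 = π(0.205)⁴/32 = 1.734×10^-4 m⁴.
θ = T·L/(G·J) = 387200 × 3.80 / (77.7×10⁹ × 1.734×10^-4) = 0.1092 rad.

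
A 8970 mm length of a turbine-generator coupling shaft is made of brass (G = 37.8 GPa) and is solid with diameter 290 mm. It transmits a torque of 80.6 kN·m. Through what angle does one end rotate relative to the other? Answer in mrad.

27.5 mrad

J = πd⁴/32 = π(0.290)⁴/32 = 6.944×10^-4 m⁴.
θ = T·L/(G·J) = 80600 × 8.97 / (37.8×10⁹ × 6.944×10^-4) = 0.02755 rad.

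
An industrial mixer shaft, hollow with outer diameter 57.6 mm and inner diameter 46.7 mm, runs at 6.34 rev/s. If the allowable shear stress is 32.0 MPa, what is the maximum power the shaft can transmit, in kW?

J = π(d_o⁴ − d_i⁴)/32 = π(0.0576⁴ − 0.0467⁴)/32 = 6.137×10^-7 m⁴.
T_max = τ_allow·J/r = 3.20×10^7 × 6.137×10^-7 / 0.0288 = 681.9 N·m.
ω = 2π·6.34 = 39.84 rad/s, so P_max = T_max·ω = 2.716×10^4 W.

27.2 kW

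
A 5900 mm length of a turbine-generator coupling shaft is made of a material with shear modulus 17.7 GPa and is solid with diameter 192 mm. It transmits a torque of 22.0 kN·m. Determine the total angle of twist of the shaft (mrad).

J = πd⁴/32 = π(0.192)⁴/32 = 1.334×10^-4 m⁴.
θ = T·L/(G·J) = 22000 × 5.90 / (17.7×10⁹ × 1.334×10^-4) = 0.05497 rad.

55.0 mrad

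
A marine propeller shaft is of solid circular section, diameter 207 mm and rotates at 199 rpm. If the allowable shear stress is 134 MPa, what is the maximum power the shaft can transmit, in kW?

J = πd⁴/32 = π(0.207)⁴/32 = 1.803×10^-4 m⁴.
T_max = τ_allow·J/r = 1.34×10^8 × 1.803×10^-4 / 0.103 = 233400 N·m.
ω = 2π·199/60 = 20.84 rad/s, so P_max = T_max·ω = 4.863×10^6 W.

4860 kW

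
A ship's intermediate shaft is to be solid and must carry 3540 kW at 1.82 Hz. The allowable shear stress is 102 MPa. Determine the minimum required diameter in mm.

ω = 2π·1.82 = 11.44 rad/s, so T = P/ω = 3540×10³ / 11.44 = 309600 N·m.
For a solid shaft τ_max = 16T/(πd³), so d = (16T/(π τ_allow))^(1/3) = (16·309600/(π·1.02×10^8))^(1/3) = 0.2491 m.

249 mm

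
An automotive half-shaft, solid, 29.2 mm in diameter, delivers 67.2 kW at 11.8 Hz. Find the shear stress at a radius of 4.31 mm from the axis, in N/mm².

ω = 2π·11.8 = 74.14 rad/s, so T = P/ω = 67.2×10³ / 74.14 = 906.4 N·m.
J = πd⁴/32 = π(0.0292)⁴/32 = 7.137×10^-8 m⁴.
Shear stress varies linearly with radius: τ = T·r/J = 906.4 × 0.00431 / 7.137×10^-8 = 5.473×10^7 Pa.

54.7 N/mm²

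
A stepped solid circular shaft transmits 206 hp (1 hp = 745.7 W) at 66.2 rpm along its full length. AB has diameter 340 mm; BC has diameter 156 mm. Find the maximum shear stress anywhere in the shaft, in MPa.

ω = 2π·66.2/60 = 6.932 rad/s, so T = P/ω = 206×745.7 / 6.932 = 22160 N·m.
Under the same torque, τ_max = 16T/(πd³) is largest where d is smallest — segment BC (d = 156 mm).
τ_max = 16·22160/(π·(0.156)³) = 2.973×10^7 Pa.

29.7 MPa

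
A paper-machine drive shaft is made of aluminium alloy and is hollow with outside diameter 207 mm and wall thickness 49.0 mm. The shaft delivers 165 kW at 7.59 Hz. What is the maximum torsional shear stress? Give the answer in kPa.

ω = 2π·7.59 = 47.69 rad/s, so T = P/ω = 165×10³ / 47.69 = 3460 N·m.
J = π(d_o⁴ − d_i⁴)/32 = π(0.207⁴ − 0.109⁴)/32 = 1.664×10^-4 m⁴.
τ_max = T·r/J = 3460 × 0.103 / 1.664×10^-4 = 2.152×10^6 Pa.

2150 kPa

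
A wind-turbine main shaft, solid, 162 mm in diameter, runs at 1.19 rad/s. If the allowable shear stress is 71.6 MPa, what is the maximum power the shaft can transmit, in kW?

J = πd⁴/32 = π(0.162)⁴/32 = 6.762×10^-5 m⁴.
T_max = τ_allow·J/r = 7.16×10^7 × 6.762×10^-5 / 0.0810 = 59770 N·m.
ω = 1.19 rad/s, so P_max = T_max·ω = 7.113×10^4 W.

71.1 kW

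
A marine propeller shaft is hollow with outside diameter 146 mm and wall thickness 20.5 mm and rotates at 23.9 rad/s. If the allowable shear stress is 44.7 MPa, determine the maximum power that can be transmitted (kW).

J = π(d_o⁴ − d_i⁴)/32 = π(0.146⁴ − 0.105⁴)/32 = 3.267×10^-5 m⁴.
T_max = τ_allow·J/r = 4.47×10^7 × 3.267×10^-5 / 0.0730 = 20010 N·m.
ω = 23.9 rad/s, so P_max = T_max·ω = 4.782×10^5 W.

478 kW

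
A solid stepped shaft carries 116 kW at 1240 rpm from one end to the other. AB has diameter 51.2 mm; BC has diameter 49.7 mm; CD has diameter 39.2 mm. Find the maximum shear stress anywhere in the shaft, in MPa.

75.5 MPa

ω = 2π·1240/60 = 129.9 rad/s, so T = P/ω = 116×10³ / 129.9 = 893.3 N·m.
Under the same torque, τ_max = 16T/(πd³) is largest where d is smallest — segment CD (d = 39.2 mm).
τ_max = 16·893.3/(π·(0.0392)³) = 7.553×10^7 Pa.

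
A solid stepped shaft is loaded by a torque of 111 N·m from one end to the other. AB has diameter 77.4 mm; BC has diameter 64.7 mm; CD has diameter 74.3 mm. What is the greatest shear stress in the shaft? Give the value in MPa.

2.09 MPa

Under the same torque, τ_max = 16T/(πd³) is largest where d is smallest — segment BC (d = 64.7 mm).
τ_max = 16·111.0/(π·(0.0647)³) = 2.087×10^6 Pa.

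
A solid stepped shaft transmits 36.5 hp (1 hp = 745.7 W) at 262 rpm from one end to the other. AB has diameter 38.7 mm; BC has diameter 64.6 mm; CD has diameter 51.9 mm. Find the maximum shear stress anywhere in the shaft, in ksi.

ω = 2π·262/60 = 27.44 rad/s, so T = P/ω = 36.5×745.7 / 27.44 = 992.0 N·m.
Under the same torque, τ_max = 16T/(πd³) is largest where d is smallest — segment AB (d = 38.7 mm).
τ_max = 16·992.0/(π·(0.0387)³) = 8.717×10^7 Pa.

12.6 ksi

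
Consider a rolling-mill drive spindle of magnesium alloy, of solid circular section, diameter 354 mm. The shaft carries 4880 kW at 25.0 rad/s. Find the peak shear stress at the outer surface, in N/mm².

ω = 25.0 rad/s, so T = P/ω = 4880×10³ / 25.00 = 195200 N·m.
J = πd⁴/32 = π(0.354)⁴/32 = 1.542×10^-3 m⁴.
τ_max = T·r/J = 195200 × 0.177 / 1.542×10^-3 = 2.241×10^7 Pa.

22.4 N/mm²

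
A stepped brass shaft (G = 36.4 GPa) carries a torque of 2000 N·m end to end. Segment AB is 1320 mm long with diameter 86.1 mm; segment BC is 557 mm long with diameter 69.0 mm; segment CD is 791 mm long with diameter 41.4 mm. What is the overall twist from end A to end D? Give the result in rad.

0.178 rad

J_AB = π(0.0861)⁴/32 = 5.40×10^-6 m⁴; J_BC = π(0.0690)⁴/32 = 2.23×10^-6 m⁴; J_CD = π(0.0414)⁴/32 = 2.88×10^-7 m⁴.
θ = (T/G)·Σ L_i/J_i = (2000/36.4×10⁹)·(1.32/5.40×10^-6 + 0.557/2.23×10^-6 + 0.791/2.88×10^-7) = 0.1779 rad.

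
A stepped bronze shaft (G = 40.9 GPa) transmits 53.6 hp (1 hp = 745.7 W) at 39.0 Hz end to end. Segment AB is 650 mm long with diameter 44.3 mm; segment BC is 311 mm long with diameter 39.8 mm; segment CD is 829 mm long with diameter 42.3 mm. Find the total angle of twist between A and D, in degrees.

ω = 2π·39.0 = 245.0 rad/s, so T = P/ω = 53.6×745.7 / 245.0 = 163.1 N·m.
J_AB = π(0.0443)⁴/32 = 3.78×10^-7 m⁴; J_BC = π(0.0398)⁴/32 = 2.46×10^-7 m⁴; J_CD = π(0.0423)⁴/32 = 3.14×10^-7 m⁴.
θ = (T/G)·Σ L_i/J_i = (163.1/40.9×10⁹)·(0.650/3.78×10^-7 + 0.311/2.46×10^-7 + 0.829/3.14×10^-7) = 0.02241 rad.

1.28°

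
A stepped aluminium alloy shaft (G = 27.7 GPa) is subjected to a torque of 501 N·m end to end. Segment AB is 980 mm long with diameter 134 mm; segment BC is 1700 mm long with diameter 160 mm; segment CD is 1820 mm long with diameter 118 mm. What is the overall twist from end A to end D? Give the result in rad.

J_AB = π(0.134)⁴/32 = 3.17×10^-5 m⁴; J_BC = π(0.160)⁴/32 = 6.43×10^-5 m⁴; J_CD = π(0.118)⁴/32 = 1.90×10^-5 m⁴.
θ = (T/G)·Σ L_i/J_i = (501.0/27.7×10⁹)·(0.980/3.17×10^-5 + 1.70/6.43×10^-5 + 1.82/1.90×10^-5) = 2.767×10^-3 rad.

0.00277 rad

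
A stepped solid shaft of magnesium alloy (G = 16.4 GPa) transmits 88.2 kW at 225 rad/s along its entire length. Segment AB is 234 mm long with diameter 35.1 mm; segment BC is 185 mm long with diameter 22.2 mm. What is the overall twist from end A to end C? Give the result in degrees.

12.8°

ω = 225 rad/s, so T = P/ω = 88.2×10³ / 225.0 = 392.0 N·m.
J_AB = π(0.0351)⁴/32 = 1.49×10^-7 m⁴; J_BC = π(0.0222)⁴/32 = 2.38×10^-8 m⁴.
θ = (T/G)·Σ L_i/J_i = (392.0/16.4×10⁹)·(0.234/1.49×10^-7 + 0.185/2.38×10^-8) = 0.2230 rad.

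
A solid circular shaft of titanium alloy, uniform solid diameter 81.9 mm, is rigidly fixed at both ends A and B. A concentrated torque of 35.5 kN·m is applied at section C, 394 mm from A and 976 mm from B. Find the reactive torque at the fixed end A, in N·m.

25300 N·m

With uniform GJ and both ends fixed, compatibility θ_AC = θ_CB gives T_A·a = T_B·b, together with T_A + T_B = T₀.
T_A = T₀·b/(a+b) = 35500·976/1370 = 25290 N·m; T_B = 10210 N·m.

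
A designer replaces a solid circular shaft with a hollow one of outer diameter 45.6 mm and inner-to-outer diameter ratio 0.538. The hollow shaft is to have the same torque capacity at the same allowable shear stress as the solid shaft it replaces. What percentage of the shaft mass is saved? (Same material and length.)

Equal τ_max and T ⇒ the solid shaft needs d_s³ = d_o³(1−k⁴), so d_s = 45.6·(1−0.538⁴)^(1/3) = 44.29 mm.
Area ratio A_h/A_s = d_o²(1−k²)/d_s² = (1−k²)/(1−k⁴)^(2/3) = 0.7532.
Mass saving = 1 − 0.7532 = 24.7 %.

24.7 %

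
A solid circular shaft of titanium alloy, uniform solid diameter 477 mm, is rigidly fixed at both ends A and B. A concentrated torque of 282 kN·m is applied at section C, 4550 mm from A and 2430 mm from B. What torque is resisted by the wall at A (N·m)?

98200 N·m

With uniform GJ and both ends fixed, compatibility θ_AC = θ_CB gives T_A·a = T_B·b, together with T_A + T_B = T₀.
T_A = T₀·b/(a+b) = 282000·2430/6980 = 98170 N·m; T_B = 183800 N·m.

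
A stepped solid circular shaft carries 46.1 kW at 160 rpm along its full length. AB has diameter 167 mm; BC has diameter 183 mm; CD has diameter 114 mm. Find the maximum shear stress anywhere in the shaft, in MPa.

9.46 MPa

ω = 2π·160/60 = 16.76 rad/s, so T = P/ω = 46.1×10³ / 16.76 = 2751 N·m.
Under the same torque, τ_max = 16T/(πd³) is largest where d is smallest — segment CD (d = 114 mm).
τ_max = 16·2751/(π·(0.114)³) = 9.458×10^6 Pa.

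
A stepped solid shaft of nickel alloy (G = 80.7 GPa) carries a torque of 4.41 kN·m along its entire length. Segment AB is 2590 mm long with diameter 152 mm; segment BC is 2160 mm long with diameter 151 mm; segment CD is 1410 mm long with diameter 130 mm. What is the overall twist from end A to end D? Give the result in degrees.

0.445°

J_AB = π(0.152)⁴/32 = 5.24×10^-5 m⁴; J_BC = π(0.151)⁴/32 = 5.10×10^-5 m⁴; J_CD = π(0.130)⁴/32 = 2.80×10^-5 m⁴.
θ = (T/G)·Σ L_i/J_i = (4410/80.7×10⁹)·(2.59/5.24×10^-5 + 2.16/5.10×10^-5 + 1.41/2.80×10^-5) = 7.761×10^-3 rad.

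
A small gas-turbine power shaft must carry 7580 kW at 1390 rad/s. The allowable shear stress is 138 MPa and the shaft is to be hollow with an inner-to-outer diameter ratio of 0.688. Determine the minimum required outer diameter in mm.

63.8 mm

ω = 1390 rad/s, so T = P/ω = 7580×10³ / 1390 = 5453 N·m.
For a hollow shaft with d_i/d_o = 0.688: τ_max = 16T/(π d_o³ (1−k⁴)), so d_o = [16T/(π τ_allow (1−k⁴))]^(1/3) = [16·5453/(π·1.38×10^8·0.7759)]^(1/3) = 0.06377 m.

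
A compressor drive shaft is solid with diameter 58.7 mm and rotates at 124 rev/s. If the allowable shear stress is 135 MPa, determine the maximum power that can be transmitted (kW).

J = πd⁴/32 = π(0.0587)⁴/32 = 1.166×10^-6 m⁴.
T_max = τ_allow·J/r = 1.35×10^8 × 1.166×10^-6 / 0.0294 = 5361 N·m.
ω = 2π·124 = 779.1 rad/s, so P_max = T_max·ω = 4.177×10^6 W.

4180 kW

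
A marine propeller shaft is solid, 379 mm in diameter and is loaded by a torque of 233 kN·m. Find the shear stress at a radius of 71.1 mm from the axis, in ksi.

1.19 ksi

J = πd⁴/32 = π(0.379)⁴/32 = 2.026×10^-3 m⁴.
Shear stress varies linearly with radius: τ = T·r/J = 233000 × 0.0711 / 2.026×10^-3 = 8.178×10^6 Pa.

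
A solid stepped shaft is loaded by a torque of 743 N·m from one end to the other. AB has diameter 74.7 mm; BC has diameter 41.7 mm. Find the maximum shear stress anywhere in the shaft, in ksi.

7.57 ksi

Under the same torque, τ_max = 16T/(πd³) is largest where d is smallest — segment BC (d = 41.7 mm).
τ_max = 16·743.0/(π·(0.0417)³) = 5.219×10^7 Pa.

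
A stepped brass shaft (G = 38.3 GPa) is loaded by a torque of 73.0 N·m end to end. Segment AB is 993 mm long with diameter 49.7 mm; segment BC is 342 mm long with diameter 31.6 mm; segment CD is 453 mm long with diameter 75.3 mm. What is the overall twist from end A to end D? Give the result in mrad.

10.1 mrad

J_AB = π(0.0497)⁴/32 = 5.99×10^-7 m⁴; J_BC = π(0.0316)⁴/32 = 9.79×10^-8 m⁴; J_CD = π(0.0753)⁴/32 = 3.16×10^-6 m⁴.
θ = (T/G)·Σ L_i/J_i = (73.00/38.3×10⁹)·(0.993/5.99×10^-7 + 0.342/9.79×10^-8 + 0.453/3.16×10^-6) = 0.01009 rad.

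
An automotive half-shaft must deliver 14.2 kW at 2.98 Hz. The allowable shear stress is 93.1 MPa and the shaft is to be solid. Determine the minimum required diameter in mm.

34.6 mm

ω = 2π·2.98 = 18.72 rad/s, so T = P/ω = 14.2×10³ / 18.72 = 758.4 N·m.
For a solid shaft τ_max = 16T/(πd³), so d = (16T/(π τ_allow))^(1/3) = (16·758.4/(π·9.31×10^7))^(1/3) = 0.03462 m.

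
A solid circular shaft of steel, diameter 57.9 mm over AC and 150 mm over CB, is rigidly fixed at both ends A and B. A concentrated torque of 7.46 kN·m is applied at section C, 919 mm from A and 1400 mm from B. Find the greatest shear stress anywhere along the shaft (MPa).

Compatibility: T_A·a/J_AC = T_B·b/J_CB with T_A + T_B = T₀.
J_AC = 1.10×10^-6 m⁴, J_CB = 4.97×10^-5 m⁴, so T_A = T₀·(J_AC/a)/((J_AC/a)+(J_CB/b)) = 244.0 N·m, T_B = 7216 N·m.
τ in each portion: τ_AC = 6.40×10^6 Pa, τ_CB = 1.09×10^7 Pa; maximum is in CB.
τ_max = T_CB·r/J = 7216·0.0750/4.97×10^-5 = 1.089×10^7 Pa.

10.9 MPa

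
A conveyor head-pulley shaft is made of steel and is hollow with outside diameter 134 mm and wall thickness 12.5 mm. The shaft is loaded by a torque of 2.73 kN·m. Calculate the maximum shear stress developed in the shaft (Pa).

1.03e7 Pa

J = π(d_o⁴ − d_i⁴)/32 = π(0.134⁴ − 0.109⁴)/32 = 1.780×10^-5 m⁴.
τ_max = T·r/J = 2730 × 0.0670 / 1.780×10^-5 = 1.028×10^7 Pa.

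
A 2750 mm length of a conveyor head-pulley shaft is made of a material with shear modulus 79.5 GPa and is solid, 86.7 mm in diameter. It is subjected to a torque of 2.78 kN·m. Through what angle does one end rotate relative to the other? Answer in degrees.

0.993°

J = πd⁴/32 = π(0.0867)⁴/32 = 5.547×10^-6 m⁴.
θ = T·L/(G·J) = 2780 × 2.75 / (79.5×10⁹ × 5.547×10^-6) = 0.01734 rad.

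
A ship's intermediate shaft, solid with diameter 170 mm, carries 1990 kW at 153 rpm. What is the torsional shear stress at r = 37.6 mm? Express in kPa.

57000 kPa

ω = 2π·153/60 = 16.02 rad/s, so T = P/ω = 1990×10³ / 16.02 = 124200 N·m.
J = πd⁴/32 = π(0.170)⁴/32 = 8.200×10^-5 m⁴.
Shear stress varies linearly with radius: τ = T·r/J = 124200 × 0.0376 / 8.200×10^-5 = 5.695×10^7 Pa.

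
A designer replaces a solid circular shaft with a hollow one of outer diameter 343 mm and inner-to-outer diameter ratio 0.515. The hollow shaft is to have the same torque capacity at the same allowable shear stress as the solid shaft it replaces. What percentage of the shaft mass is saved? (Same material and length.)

22.9 %

Equal τ_max and T ⇒ the solid shaft needs d_s³ = d_o³(1−k⁴), so d_s = 343·(1−0.515⁴)^(1/3) = 334.8 mm.
Area ratio A_h/A_s = d_o²(1−k²)/d_s² = (1−k²)/(1−k⁴)^(2/3) = 0.7714.
Mass saving = 1 − 0.7714 = 22.9 %.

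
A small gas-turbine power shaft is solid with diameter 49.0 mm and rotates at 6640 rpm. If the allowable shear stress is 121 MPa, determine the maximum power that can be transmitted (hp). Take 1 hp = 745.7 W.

2610 hp

J = πd⁴/32 = π(0.0490)⁴/32 = 5.660×10^-7 m⁴.
T_max = τ_allow·J/r = 1.21×10^8 × 5.660×10^-7 / 0.0245 = 2795 N·m.
ω = 2π·6640/60 = 695.3 rad/s, so P_max = T_max·ω = 1.944×10^6 W.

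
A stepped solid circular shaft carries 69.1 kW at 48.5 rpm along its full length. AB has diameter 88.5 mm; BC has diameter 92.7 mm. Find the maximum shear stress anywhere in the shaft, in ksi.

ω = 2π·48.5/60 = 5.079 rad/s, so T = P/ω = 69.1×10³ / 5.079 = 13610 N·m.
Under the same torque, τ_max = 16T/(πd³) is largest where d is smallest — segment AB (d = 88.5 mm).
τ_max = 16·13610/(π·(0.0885)³) = 9.997×10^7 Pa.

14.5 ksi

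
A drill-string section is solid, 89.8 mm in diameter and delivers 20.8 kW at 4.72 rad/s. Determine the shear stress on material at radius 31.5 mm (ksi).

ω = 4.72 rad/s, so T = P/ω = 20.8×10³ / 4.720 = 4407 N·m.
J = πd⁴/32 = π(0.0898)⁴/32 = 6.384×10^-6 m⁴.
Shear stress varies linearly with radius: τ = T·r/J = 4407 × 0.0315 / 6.384×10^-6 = 2.174×10^7 Pa.

3.15 ksi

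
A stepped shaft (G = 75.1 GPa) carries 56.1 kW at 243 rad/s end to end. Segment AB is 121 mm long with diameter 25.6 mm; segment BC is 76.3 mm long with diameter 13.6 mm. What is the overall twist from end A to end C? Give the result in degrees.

4.51°

ω = 243 rad/s, so T = P/ω = 56.1×10³ / 243.0 = 230.9 N·m.
J_AB = π(0.0256)⁴/32 = 4.22×10^-8 m⁴; J_BC = π(0.0136)⁴/32 = 3.36×10^-9 m⁴.
θ = (T/G)·Σ L_i/J_i = (230.9/75.1×10⁹)·(0.121/4.22×10^-8 + 0.0763/3.36×10^-9) = 0.07866 rad.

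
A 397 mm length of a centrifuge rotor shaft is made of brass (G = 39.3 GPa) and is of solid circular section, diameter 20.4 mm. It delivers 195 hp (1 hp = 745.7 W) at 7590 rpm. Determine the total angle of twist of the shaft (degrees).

6.23°

ω = 2π·7590/60 = 794.8 rad/s, so T = P/ω = 195×745.7 / 794.8 = 182.9 N·m.
J = πd⁴/32 = π(0.0204)⁴/32 = 1.700×10^-8 m⁴.
θ = T·L/(G·J) = 182.9 × 0.397 / (39.3×10⁹ × 1.700×10^-8) = 0.1087 rad.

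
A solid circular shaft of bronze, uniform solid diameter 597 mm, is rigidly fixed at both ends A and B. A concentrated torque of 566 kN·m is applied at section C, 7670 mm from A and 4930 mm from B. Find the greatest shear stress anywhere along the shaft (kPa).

8250 kPa

With uniform GJ and both ends fixed, compatibility θ_AC = θ_CB gives T_A·a = T_B·b, together with T_A + T_B = T₀.
T_A = T₀·b/(a+b) = 566000·4930/12600 = 221500 N·m; T_B = 344500 N·m.
τ in each portion: τ_AC = 5.30×10^6 Pa, τ_CB = 8.25×10^6 Pa; maximum is in CB.
τ_max = T_CB·r/J = 344500·0.298/0.0125 = 8.247×10^6 Pa.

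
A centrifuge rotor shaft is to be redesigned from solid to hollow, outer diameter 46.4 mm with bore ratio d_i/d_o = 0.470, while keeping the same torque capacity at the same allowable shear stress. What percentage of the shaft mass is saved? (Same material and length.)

Equal τ_max and T ⇒ the solid shaft needs d_s³ = d_o³(1−k⁴), so d_s = 46.4·(1−0.470⁴)^(1/3) = 45.63 mm.
Area ratio A_h/A_s = d_o²(1−k²)/d_s² = (1−k²)/(1−k⁴)^(2/3) = 0.8055.
Mass saving = 1 − 0.8055 = 19.4 %.

19.4 %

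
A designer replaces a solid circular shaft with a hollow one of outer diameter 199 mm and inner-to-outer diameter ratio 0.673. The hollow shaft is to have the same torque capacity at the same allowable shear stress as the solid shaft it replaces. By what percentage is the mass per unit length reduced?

36.2 %

Equal τ_max and T ⇒ the solid shaft needs d_s³ = d_o³(1−k⁴), so d_s = 199·(1−0.673⁴)^(1/3) = 184.3 mm.
Area ratio A_h/A_s = d_o²(1−k²)/d_s² = (1−k²)/(1−k⁴)^(2/3) = 0.6376.
Mass saving = 1 − 0.6376 = 36.2 %.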